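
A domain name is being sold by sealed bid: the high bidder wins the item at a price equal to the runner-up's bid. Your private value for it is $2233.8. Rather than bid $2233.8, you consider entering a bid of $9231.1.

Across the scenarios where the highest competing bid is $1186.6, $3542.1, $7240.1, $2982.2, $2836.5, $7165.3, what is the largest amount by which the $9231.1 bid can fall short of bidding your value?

$1186.6: same outcome either way → loss $0.
$3542.1: truthful gives $0, deviation gives −$1308.3 → loss $1308.3.
$7240.1: truthful gives $0, deviation gives −$5006.3 → loss $5006.3.
$2982.2: truthful gives $0, deviation gives −$748.4 → loss $748.4.
$2836.5: truthful gives $0, deviation gives −$602.7 → loss $602.7.
$7165.3: truthful gives $0, deviation gives −$4931.5 → loss $4931.5.
Maximum loss: $5006.3.

$5006.3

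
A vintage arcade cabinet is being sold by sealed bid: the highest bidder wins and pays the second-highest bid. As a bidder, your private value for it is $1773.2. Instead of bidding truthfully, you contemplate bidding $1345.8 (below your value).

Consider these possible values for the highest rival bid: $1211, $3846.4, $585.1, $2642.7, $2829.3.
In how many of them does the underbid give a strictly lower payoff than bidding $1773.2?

The deviation hurts exactly when the highest competing bid lies strictly between $1345.8 and $1773.2 — underbidding then forfeits a profitable win.
$1211: below both → same outcome either way.
$3846.4: above both → same outcome either way.
$585.1: below both → same outcome either way.
$2642.7: above both → same outcome either way.
$2829.3: above both → same outcome either way.
Count: 0.

0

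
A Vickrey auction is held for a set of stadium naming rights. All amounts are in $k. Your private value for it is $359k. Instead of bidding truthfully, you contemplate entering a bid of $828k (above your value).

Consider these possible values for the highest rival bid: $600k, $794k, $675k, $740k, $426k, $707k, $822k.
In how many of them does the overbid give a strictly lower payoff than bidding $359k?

The deviation hurts exactly when the highest competing bid lies strictly between $359k and $828k — overbidding then wins at a price above your value.
$600k: inside the interval → strictly worse (loss $241k).
$794k: inside the interval → strictly worse (loss $435k).
$675k: inside the interval → strictly worse (loss $316k).
$740k: inside the interval → strictly worse (loss $381k).
$426k: inside the interval → strictly worse (loss $67k).
$707k: inside the interval → strictly worse (loss $348k).
$822k: inside the interval → strictly worse (loss $463k).
Count: 7.

7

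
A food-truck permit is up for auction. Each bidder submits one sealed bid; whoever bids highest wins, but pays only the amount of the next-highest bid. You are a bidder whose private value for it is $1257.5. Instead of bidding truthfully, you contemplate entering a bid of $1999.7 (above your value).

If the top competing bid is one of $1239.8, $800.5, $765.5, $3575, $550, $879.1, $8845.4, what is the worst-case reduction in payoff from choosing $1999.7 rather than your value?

$1239.8: same outcome either way → loss $0.
$800.5: same outcome either way → loss $0.
$765.5: same outcome either way → loss $0.
$3575: same outcome either way → loss $0.
$550: same outcome either way → loss $0.
$879.1: same outcome either way → loss $0.
$8845.4: same outcome either way → loss $0.
Maximum loss: $0.

$0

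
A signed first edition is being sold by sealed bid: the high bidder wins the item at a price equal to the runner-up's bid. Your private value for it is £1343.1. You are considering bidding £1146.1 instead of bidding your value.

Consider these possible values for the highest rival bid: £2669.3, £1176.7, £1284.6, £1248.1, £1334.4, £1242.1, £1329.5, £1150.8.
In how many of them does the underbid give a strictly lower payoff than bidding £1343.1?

7

The deviation hurts exactly when the highest competing bid lies strictly between £1146.1 and £1343.1 — underbidding then forfeits a profitable win.
£2669.3: above both → same outcome either way.
£1176.7: inside the interval → strictly worse (loss £166.4).
£1284.6: inside the interval → strictly worse (loss £58.5).
£1248.1: inside the interval → strictly worse (loss £95).
£1334.4: inside the interval → strictly worse (loss £8.7).
£1242.1: inside the interval → strictly worse (loss £101).
£1329.5: inside the interval → strictly worse (loss £13.6).
£1150.8: inside the interval → strictly worse (loss £192.3).
Count: 7.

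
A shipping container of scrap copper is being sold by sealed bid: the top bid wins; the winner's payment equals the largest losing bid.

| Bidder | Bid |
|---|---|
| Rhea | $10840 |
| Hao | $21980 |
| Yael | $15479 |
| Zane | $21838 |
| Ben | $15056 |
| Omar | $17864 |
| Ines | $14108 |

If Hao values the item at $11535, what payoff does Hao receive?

Highest bid: Hao at $21980, so Hao wins.
Second-highest bid: Zane at $21838 — that is the price the winner pays.
Hao's payoff = value − price = $11535 − $21838 = −$10303.

−$10303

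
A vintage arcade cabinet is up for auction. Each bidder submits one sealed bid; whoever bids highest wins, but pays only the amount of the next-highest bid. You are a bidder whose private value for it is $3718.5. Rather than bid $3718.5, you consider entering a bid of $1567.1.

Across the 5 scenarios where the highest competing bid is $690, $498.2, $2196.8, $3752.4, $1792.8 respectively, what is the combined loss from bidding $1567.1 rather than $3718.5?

$3447.4

The deviation costs you only when the competing bid falls strictly between $1567.1 and $3718.5; elsewhere both bids give the same outcome.
$690: outcomes coincide → loss $0.
$498.2: outcomes coincide → loss $0.
$2196.8: truthful payoff $1521.7, deviation payoff $0 → loss $1521.7.
$3752.4: outcomes coincide → loss $0.
$1792.8: truthful payoff $1925.7, deviation payoff $0 → loss $1925.7.
Total loss = $1521.7 + $1925.7 = $3447.4.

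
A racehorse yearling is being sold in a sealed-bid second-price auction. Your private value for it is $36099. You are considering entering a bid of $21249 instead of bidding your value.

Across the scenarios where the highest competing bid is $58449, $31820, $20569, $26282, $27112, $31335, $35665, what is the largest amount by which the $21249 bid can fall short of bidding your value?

$9817

$58449: same outcome either way → loss $0.
$31820: truthful gives $4279, deviation gives $0 → loss $4279.
$20569: same outcome either way → loss $0.
$26282: truthful gives $9817, deviation gives $0 → loss $9817.
$27112: truthful gives $8987, deviation gives $0 → loss $8987.
$31335: truthful gives $4764, deviation gives $0 → loss $4764.
$35665: truthful gives $434, deviation gives $0 → loss $434.
Maximum loss: $9817.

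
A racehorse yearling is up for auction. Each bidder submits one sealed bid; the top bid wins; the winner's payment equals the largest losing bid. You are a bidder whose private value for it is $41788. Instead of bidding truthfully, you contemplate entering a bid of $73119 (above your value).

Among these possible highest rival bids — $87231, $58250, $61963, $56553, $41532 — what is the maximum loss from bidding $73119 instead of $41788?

$20175

$87231: same outcome either way → loss $0.
$58250: truthful gives $0, deviation gives −$16462 → loss $16462.
$61963: truthful gives $0, deviation gives −$20175 → loss $20175.
$56553: truthful gives $0, deviation gives −$14765 → loss $14765.
$41532: same outcome either way → loss $0.
Maximum loss: $20175.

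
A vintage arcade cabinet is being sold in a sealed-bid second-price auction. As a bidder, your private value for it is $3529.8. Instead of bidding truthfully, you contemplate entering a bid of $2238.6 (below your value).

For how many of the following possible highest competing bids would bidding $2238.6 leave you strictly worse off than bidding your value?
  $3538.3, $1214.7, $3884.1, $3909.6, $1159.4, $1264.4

0

The deviation hurts exactly when the highest competing bid lies strictly between $2238.6 and $3529.8 — underbidding then forfeits a profitable win.
$3538.3: above both → same outcome either way.
$1214.7: below both → same outcome either way.
$3884.1: above both → same outcome either way.
$3909.6: above both → same outcome either way.
$1159.4: below both → same outcome either way.
$1264.4: below both → same outcome either way.
Count: 0.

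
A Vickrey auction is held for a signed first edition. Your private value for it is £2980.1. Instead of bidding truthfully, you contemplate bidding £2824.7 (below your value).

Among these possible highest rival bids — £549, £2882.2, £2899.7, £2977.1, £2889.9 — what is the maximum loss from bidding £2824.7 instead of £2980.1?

£549: same outcome either way → loss £0.
£2882.2: truthful gives £97.9, deviation gives £0 → loss £97.9.
£2899.7: truthful gives £80.4, deviation gives £0 → loss £80.4.
£2977.1: truthful gives £3, deviation gives £0 → loss £3.
£2889.9: truthful gives £90.2, deviation gives £0 → loss £90.2.
Maximum loss: £97.9.

£97.9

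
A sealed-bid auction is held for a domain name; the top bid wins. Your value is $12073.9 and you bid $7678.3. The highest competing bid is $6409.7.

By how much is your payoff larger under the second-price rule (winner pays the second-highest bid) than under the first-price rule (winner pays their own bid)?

You have the highest bid, so you win under either rule.
Second-price: pay $6409.7 → payoff $5664.2.
First-price: pay your own bid $7678.3 → payoff $4395.6.
Difference = $5664.2 − ($4395.6) = $1268.6.

$1268.6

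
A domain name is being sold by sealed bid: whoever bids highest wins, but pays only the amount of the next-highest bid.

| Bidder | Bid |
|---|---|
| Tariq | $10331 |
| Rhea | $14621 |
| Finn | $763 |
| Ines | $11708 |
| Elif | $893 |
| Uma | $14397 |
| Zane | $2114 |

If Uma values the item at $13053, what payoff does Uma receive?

$0

Highest bid: Rhea at $14621, so Rhea wins.
Second-highest bid: Uma at $14397 — that is the price the winner pays.
Uma did not win, so Uma pays nothing and receives nothing: payoff $0.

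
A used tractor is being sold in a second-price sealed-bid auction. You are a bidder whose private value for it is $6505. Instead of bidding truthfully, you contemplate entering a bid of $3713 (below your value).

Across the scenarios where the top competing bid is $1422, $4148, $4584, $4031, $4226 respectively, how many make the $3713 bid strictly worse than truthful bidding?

4

The deviation hurts exactly when the highest competing bid lies strictly between $3713 and $6505 — underbidding then forfeits a profitable win.
$1422: below both → same outcome either way.
$4148: inside the interval → strictly worse (loss $2357).
$4584: inside the interval → strictly worse (loss $1921).
$4031: inside the interval → strictly worse (loss $2474).
$4226: inside the interval → strictly worse (loss $2279).
Count: 4.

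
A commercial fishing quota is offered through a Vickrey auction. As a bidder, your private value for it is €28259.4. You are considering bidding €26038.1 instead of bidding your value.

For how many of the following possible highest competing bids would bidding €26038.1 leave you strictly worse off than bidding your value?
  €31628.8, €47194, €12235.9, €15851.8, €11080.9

0

The deviation hurts exactly when the highest competing bid lies strictly between €26038.1 and €28259.4 — underbidding then forfeits a profitable win.
€31628.8: above both → same outcome either way.
€47194: above both → same outcome either way.
€12235.9: below both → same outcome either way.
€15851.8: below both → same outcome either way.
€11080.9: below both → same outcome either way.
Count: 0.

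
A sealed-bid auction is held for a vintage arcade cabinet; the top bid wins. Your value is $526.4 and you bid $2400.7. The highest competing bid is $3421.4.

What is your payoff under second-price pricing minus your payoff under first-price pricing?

$0

Your bid $2400.7 is below $3421.4, so you lose under either rule.
Payoff is $0 in both cases; difference = $0.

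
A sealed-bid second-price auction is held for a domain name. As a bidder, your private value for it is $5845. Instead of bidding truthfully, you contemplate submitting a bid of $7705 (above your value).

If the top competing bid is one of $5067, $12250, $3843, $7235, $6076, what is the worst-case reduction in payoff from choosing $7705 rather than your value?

$5067: same outcome either way → loss $0.
$12250: same outcome either way → loss $0.
$3843: same outcome either way → loss $0.
$7235: truthful gives $0, deviation gives −$1390 → loss $1390.
$6076: truthful gives $0, deviation gives −$231 → loss $231.
Maximum loss: $1390.

$1390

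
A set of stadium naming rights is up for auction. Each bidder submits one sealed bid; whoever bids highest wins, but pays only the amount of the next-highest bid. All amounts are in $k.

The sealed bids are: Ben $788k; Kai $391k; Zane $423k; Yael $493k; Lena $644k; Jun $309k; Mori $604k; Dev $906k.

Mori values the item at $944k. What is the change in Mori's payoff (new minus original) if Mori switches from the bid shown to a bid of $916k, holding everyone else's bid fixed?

$38k

The highest bid among the other bidders is $906k; Mori's bid doesn't change that.
Original bid $604k: Mori is not highest (top rival bid is $906k); payoff $0k.
Alternative bid $916k: Mori is highest, pays the top rival bid $906k; payoff $944k − $906k = $38k.
Change in payoff = $38k − ($0k) = $38k.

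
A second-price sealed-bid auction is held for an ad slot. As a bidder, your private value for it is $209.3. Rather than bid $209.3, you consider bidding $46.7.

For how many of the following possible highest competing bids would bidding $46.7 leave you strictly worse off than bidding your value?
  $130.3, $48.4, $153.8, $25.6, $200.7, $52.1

5

The deviation hurts exactly when the highest competing bid lies strictly between $46.7 and $209.3 — underbidding then forfeits a profitable win.
$130.3: inside the interval → strictly worse (loss $79).
$48.4: inside the interval → strictly worse (loss $160.9).
$153.8: inside the interval → strictly worse (loss $55.5).
$25.6: below both → same outcome either way.
$200.7: inside the interval → strictly worse (loss $8.6).
$52.1: inside the interval → strictly worse (loss $157.2).
Count: 5.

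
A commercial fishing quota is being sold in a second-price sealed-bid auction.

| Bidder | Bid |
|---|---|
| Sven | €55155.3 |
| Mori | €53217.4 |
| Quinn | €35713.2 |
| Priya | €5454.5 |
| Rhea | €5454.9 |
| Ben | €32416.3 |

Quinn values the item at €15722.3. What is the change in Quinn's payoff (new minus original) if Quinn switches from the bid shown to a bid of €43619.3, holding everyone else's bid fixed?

The highest bid among the other bidders is €55155.3; Quinn's bid doesn't change that.
Original bid €35713.2: Quinn is not highest (top rival bid is €55155.3); payoff €0.
Alternative bid €43619.3: Quinn is not highest (top rival bid is €55155.3); payoff €0.
Change in payoff = €0 − (€0) = €0.

€0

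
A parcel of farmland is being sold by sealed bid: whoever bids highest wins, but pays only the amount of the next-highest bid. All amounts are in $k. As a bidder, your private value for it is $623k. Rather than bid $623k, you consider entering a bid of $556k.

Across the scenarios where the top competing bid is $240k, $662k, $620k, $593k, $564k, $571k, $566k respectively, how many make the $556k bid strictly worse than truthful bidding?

The deviation hurts exactly when the highest competing bid lies strictly between $556k and $623k — underbidding then forfeits a profitable win.
$240k: below both → same outcome either way.
$662k: above both → same outcome either way.
$620k: inside the interval → strictly worse (loss $3k).
$593k: inside the interval → strictly worse (loss $30k).
$564k: inside the interval → strictly worse (loss $59k).
$571k: inside the interval → strictly worse (loss $52k).
$566k: inside the interval → strictly worse (loss $57k).
Count: 5.

5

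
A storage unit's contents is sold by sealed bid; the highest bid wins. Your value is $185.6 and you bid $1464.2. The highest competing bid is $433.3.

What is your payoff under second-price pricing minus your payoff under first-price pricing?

You have the highest bid, so you win under either rule.
Second-price: pay $433.3 → payoff −$247.7.
First-price: pay your own bid $1464.2 → payoff −$1278.6.
Difference = −$247.7 − (−$1278.6) = $1030.9.

$1030.9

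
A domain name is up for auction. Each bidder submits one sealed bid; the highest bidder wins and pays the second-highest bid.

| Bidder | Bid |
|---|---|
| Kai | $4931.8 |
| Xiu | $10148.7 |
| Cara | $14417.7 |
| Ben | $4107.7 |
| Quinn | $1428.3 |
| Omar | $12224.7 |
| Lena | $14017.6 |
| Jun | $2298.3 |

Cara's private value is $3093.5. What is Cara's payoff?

−$10924.1

Highest bid: Cara at $14417.7, so Cara wins.
Second-highest bid: Lena at $14017.6 — that is the price the winner pays.
Cara's payoff = value − price = $3093.5 − $14017.6 = −$10924.1.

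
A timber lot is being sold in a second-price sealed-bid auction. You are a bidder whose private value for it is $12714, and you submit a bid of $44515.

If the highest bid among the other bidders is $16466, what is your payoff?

Your bid $44515 exceeds the highest competing bid $16466, so you win.
In a second-price auction the winner pays the second-highest bid, $16466.
Payoff = value − price = $12714 − $16466 = −$3752.

−$3752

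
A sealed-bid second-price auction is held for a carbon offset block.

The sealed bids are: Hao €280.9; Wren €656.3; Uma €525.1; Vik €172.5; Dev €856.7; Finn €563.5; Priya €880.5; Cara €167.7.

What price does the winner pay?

€856.7

Highest bid: Priya at €880.5, so Priya wins.
Second-highest bid: Dev at €856.7 — that is the price the winner pays.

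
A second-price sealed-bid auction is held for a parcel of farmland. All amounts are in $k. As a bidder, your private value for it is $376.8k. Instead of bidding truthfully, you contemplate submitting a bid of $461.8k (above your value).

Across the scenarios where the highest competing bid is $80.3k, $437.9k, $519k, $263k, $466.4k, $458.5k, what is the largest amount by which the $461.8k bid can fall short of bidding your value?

$81.7k

$80.3k: same outcome either way → loss $0k.
$437.9k: truthful gives $0k, deviation gives −$61.1k → loss $61.1k.
$519k: same outcome either way → loss $0k.
$263k: same outcome either way → loss $0k.
$466.4k: same outcome either way → loss $0k.
$458.5k: truthful gives $0k, deviation gives −$81.7k → loss $81.7k.
Maximum loss: $81.7k.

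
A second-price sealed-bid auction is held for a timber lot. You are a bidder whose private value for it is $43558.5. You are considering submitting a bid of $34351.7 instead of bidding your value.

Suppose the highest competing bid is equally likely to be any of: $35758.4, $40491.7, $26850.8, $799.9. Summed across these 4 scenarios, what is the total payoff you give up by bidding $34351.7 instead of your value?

The deviation costs you only when the competing bid falls strictly between $34351.7 and $43558.5; elsewhere both bids give the same outcome.
$35758.4: truthful payoff $7800.1, deviation payoff $0 → loss $7800.1.
$40491.7: truthful payoff $3066.8, deviation payoff $0 → loss $3066.8.
$26850.8: outcomes coincide → loss $0.
$799.9: outcomes coincide → loss $0.
Total loss = $7800.1 + $3066.8 = $10866.9.
In a second-price auction your bid sets only whether you win, not what you pay, so bidding your true value is weakly dominant.

$10866.9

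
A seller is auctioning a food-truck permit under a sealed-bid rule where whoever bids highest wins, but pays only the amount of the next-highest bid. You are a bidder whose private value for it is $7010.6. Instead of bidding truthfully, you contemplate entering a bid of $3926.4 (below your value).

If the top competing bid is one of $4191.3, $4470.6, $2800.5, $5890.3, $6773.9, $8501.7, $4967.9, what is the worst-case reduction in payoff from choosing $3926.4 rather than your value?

$2819.3

$4191.3: truthful gives $2819.3, deviation gives $0 → loss $2819.3.
$4470.6: truthful gives $2540, deviation gives $0 → loss $2540.
$2800.5: same outcome either way → loss $0.
$5890.3: truthful gives $1120.3, deviation gives $0 → loss $1120.3.
$6773.9: truthful gives $236.7, deviation gives $0 → loss $236.7.
$8501.7: same outcome either way → loss $0.
$4967.9: truthful gives $2042.7, deviation gives $0 → loss $2042.7.
Maximum loss: $2819.3.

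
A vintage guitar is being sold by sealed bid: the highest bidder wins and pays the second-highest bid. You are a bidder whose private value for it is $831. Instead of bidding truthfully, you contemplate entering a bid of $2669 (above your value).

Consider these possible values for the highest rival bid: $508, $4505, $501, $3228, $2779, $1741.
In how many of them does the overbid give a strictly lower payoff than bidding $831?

1

The deviation hurts exactly when the highest competing bid lies strictly between $831 and $2669 — overbidding then wins at a price above your value.
$508: below both → same outcome either way.
$4505: above both → same outcome either way.
$501: below both → same outcome either way.
$3228: above both → same outcome either way.
$2779: above both → same outcome either way.
$1741: inside the interval → strictly worse (loss $910).
Count: 1.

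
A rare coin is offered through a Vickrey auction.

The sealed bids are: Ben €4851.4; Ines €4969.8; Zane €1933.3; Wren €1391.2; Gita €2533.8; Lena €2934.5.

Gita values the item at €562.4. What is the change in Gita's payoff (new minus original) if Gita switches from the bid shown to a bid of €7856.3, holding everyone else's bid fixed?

−€4407.4

The highest bid among the other bidders is €4969.8; Gita's bid doesn't change that.
Original bid €2533.8: Gita is not highest (top rival bid is €4969.8); payoff €0.
Alternative bid €7856.3: Gita is highest, pays the top rival bid €4969.8; payoff €562.4 − €4969.8 = −€4407.4.
Change in payoff = −€4407.4 − (€0) = −€4407.4.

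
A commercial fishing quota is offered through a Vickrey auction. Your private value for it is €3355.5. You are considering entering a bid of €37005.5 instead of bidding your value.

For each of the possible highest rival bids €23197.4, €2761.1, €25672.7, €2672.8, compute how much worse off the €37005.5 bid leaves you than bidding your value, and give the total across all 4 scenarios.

€42159.1

The deviation costs you only when the competing bid falls strictly between €3355.5 and €37005.5; elsewhere both bids give the same outcome.
€23197.4: truthful payoff €0, deviation payoff −€19841.9 → loss €19841.9.
€2761.1: outcomes coincide → loss €0.
€25672.7: truthful payoff €0, deviation payoff −€22317.2 → loss €22317.2.
€2672.8: outcomes coincide → loss €0.
Total loss = €19841.9 + €22317.2 = €42159.1.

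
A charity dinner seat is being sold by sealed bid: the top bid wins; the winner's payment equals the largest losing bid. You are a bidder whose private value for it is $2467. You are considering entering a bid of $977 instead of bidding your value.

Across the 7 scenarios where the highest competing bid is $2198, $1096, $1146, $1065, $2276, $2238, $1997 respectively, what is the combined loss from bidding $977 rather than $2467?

$5253

The deviation costs you only when the competing bid falls strictly between $977 and $2467; elsewhere both bids give the same outcome.
$2198: truthful payoff $269, deviation payoff $0 → loss $269.
$1096: truthful payoff $1371, deviation payoff $0 → loss $1371.
$1146: truthful payoff $1321, deviation payoff $0 → loss $1321.
$1065: truthful payoff $1402, deviation payoff $0 → loss $1402.
$2276: truthful payoff $191, deviation payoff $0 → loss $191.
$2238: truthful payoff $229, deviation payoff $0 → loss $229.
$1997: truthful payoff $470, deviation payoff $0 → loss $470.
Total loss = $269 + $1371 + $1321 + $1402 + $191 + $229 + $470 = $5253.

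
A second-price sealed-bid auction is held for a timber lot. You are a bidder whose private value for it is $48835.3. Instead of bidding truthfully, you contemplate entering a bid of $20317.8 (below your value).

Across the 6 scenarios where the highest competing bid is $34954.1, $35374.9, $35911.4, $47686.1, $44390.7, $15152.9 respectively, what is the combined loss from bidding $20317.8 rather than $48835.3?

$45859.3

The deviation costs you only when the competing bid falls strictly between $20317.8 and $48835.3; elsewhere both bids give the same outcome.
$34954.1: truthful payoff $13881.2, deviation payoff $0 → loss $13881.2.
$35374.9: truthful payoff $13460.4, deviation payoff $0 → loss $13460.4.
$35911.4: truthful payoff $12923.9, deviation payoff $0 → loss $12923.9.
$47686.1: truthful payoff $1149.2, deviation payoff $0 → loss $1149.2.
$44390.7: truthful payoff $4444.6, deviation payoff $0 → loss $4444.6.
$15152.9: outcomes coincide → loss $0.
Total loss = $13881.2 + $13460.4 + $12923.9 + $1149.2 + $4444.6 = $45859.3.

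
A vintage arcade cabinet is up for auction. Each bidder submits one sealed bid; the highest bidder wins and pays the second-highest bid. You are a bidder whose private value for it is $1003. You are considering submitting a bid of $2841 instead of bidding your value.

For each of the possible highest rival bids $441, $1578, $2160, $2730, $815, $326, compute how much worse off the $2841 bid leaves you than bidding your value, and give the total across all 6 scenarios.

$3459

The deviation costs you only when the competing bid falls strictly between $1003 and $2841; elsewhere both bids give the same outcome.
$441: outcomes coincide → loss $0.
$1578: truthful payoff $0, deviation payoff −$575 → loss $575.
$2160: truthful payoff $0, deviation payoff −$1157 → loss $1157.
$2730: truthful payoff $0, deviation payoff −$1727 → loss $1727.
$815: outcomes coincide → loss $0.
$326: outcomes coincide → loss $0.
Total loss = $575 + $1157 + $1727 = $3459.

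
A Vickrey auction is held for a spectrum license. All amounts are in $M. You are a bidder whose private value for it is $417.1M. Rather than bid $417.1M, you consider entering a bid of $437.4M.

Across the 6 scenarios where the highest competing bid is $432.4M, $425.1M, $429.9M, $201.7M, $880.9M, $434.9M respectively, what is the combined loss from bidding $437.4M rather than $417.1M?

$53.9M

The deviation costs you only when the competing bid falls strictly between $417.1M and $437.4M; elsewhere both bids give the same outcome.
$432.4M: truthful payoff $0M, deviation payoff −$15.3M → loss $15.3M.
$425.1M: truthful payoff $0M, deviation payoff −$8M → loss $8M.
$429.9M: truthful payoff $0M, deviation payoff −$12.8M → loss $12.8M.
$201.7M: outcomes coincide → loss $0M.
$880.9M: outcomes coincide → loss $0M.
$434.9M: truthful payoff $0M, deviation payoff −$17.8M → loss $17.8M.
Total loss = $15.3M + $8M + $12.8M + $17.8M = $53.9M.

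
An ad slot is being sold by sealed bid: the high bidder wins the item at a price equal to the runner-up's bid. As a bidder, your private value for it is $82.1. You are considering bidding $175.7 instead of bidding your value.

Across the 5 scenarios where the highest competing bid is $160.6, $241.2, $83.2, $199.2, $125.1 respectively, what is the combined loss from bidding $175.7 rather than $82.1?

$122.6

The deviation costs you only when the competing bid falls strictly between $82.1 and $175.7; elsewhere both bids give the same outcome.
$160.6: truthful payoff $0, deviation payoff −$78.5 → loss $78.5.
$241.2: outcomes coincide → loss $0.
$83.2: truthful payoff $0, deviation payoff −$1.1 → loss $1.1.
$199.2: outcomes coincide → loss $0.
$125.1: truthful payoff $0, deviation payoff −$43 → loss $43.
Total loss = $78.5 + $1.1 + $43 = $122.6.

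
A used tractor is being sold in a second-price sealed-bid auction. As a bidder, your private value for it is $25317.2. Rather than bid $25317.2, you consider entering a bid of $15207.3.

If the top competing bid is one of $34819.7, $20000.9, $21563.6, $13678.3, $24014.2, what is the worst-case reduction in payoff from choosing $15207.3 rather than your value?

$5316.3

$34819.7: same outcome either way → loss $0.
$20000.9: truthful gives $5316.3, deviation gives $0 → loss $5316.3.
$21563.6: truthful gives $3753.6, deviation gives $0 → loss $3753.6.
$13678.3: same outcome either way → loss $0.
$24014.2: truthful gives $1303, deviation gives $0 → loss $1303.
Maximum loss: $5316.3.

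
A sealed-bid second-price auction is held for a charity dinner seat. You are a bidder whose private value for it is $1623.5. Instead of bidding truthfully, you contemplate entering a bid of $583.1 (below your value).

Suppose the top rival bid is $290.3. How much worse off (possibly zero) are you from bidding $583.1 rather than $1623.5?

$0

Bidding your value $1623.5: you win (since $1623.5 > $290.3) and pay $290.3. Payoff $1333.2.
Bidding $583.1: you win and pay $290.3. Payoff $1623.5 − $290.3 = $1333.2.
Difference = $1333.2 − $1333.2 = $0; both bids lead to the same outcome because the competing bid is below both your value and your alternative bid.
In a second-price auction your bid sets only whether you win, not what you pay, so bidding your true value is weakly dominant.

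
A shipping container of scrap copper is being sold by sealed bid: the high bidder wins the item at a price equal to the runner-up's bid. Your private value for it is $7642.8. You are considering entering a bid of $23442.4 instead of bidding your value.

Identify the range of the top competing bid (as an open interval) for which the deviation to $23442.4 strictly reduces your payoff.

($7642.8, $23442.4)

If the competing bid is below $7642.8, both bids win at the same price — no difference.
If it is above $23442.4, both bids lose — no difference.
If it lies strictly between $7642.8 and $23442.4, bidding your value loses (payoff 0) while bidding $23442.4 wins at a price above your value (payoff negative).
So the deviation strictly hurts on the open interval ($7642.8, $23442.4).
Because the price is fixed by the runner-up's bid, deviating from your value can only change a good outcome into a bad one — never the reverse.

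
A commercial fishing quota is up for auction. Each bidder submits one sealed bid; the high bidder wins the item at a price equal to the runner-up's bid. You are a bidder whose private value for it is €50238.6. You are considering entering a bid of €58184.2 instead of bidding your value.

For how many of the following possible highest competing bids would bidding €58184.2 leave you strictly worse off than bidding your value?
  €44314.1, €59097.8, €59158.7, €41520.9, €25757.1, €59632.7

The deviation hurts exactly when the highest competing bid lies strictly between €50238.6 and €58184.2 — overbidding then wins at a price above your value.
€44314.1: below both → same outcome either way.
€59097.8: above both → same outcome either way.
€59158.7: above both → same outcome either way.
€41520.9: below both → same outcome either way.
€25757.1: below both → same outcome either way.
€59632.7: above both → same outcome either way.
Count: 0.

0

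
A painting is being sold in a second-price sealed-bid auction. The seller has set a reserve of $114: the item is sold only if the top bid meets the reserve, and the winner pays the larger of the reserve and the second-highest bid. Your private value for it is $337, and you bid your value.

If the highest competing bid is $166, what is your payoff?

$171

Your bid $337 is the highest and exceeds the reserve.
Price = max(second-highest bid, reserve) = max($166, $114) = $166.
Payoff = $337 − $166 = $171.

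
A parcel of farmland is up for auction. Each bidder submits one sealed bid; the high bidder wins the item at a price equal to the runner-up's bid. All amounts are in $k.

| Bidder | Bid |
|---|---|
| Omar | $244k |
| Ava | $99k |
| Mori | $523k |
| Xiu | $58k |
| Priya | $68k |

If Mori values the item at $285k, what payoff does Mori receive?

$41k

Highest bid: Mori at $523k, so Mori wins.
Second-highest bid: Omar at $244k — that is the price the winner pays.
Mori's payoff = value − price = $285k − $244k = $41k.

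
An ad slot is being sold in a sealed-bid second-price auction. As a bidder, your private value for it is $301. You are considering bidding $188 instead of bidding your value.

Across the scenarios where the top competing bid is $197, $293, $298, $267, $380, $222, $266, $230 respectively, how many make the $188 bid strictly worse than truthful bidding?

The deviation hurts exactly when the highest competing bid lies strictly between $188 and $301 — underbidding then forfeits a profitable win.
$197: inside the interval → strictly worse (loss $104).
$293: inside the interval → strictly worse (loss $8).
$298: inside the interval → strictly worse (loss $3).
$267: inside the interval → strictly worse (loss $34).
$380: above both → same outcome either way.
$222: inside the interval → strictly worse (loss $79).
$266: inside the interval → strictly worse (loss $35).
$230: inside the interval → strictly worse (loss $71).
Count: 7.

7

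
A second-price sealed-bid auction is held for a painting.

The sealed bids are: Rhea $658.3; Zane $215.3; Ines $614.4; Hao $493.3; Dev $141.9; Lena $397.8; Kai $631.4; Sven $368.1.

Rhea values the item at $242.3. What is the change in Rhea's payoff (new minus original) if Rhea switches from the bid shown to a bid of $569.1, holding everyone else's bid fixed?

$389.1

The highest bid among the other bidders is $631.4; Rhea's bid doesn't change that.
Original bid $658.3: Rhea is highest, pays the top rival bid $631.4; payoff $242.3 − $631.4 = −$389.1.
Alternative bid $569.1: Rhea is not highest (top rival bid is $631.4); payoff $0.
Change in payoff = $0 − (−$389.1) = $389.1.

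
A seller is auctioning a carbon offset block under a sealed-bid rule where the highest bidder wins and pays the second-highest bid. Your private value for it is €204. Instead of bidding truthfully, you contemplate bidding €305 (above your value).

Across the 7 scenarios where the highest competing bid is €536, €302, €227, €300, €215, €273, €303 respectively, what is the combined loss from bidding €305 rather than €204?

The deviation costs you only when the competing bid falls strictly between €204 and €305; elsewhere both bids give the same outcome.
€536: outcomes coincide → loss €0.
€302: truthful payoff €0, deviation payoff −€98 → loss €98.
€227: truthful payoff €0, deviation payoff −€23 → loss €23.
€300: truthful payoff €0, deviation payoff −€96 → loss €96.
€215: truthful payoff €0, deviation payoff −€11 → loss €11.
€273: truthful payoff €0, deviation payoff −€69 → loss €69.
€303: truthful payoff €0, deviation payoff −€99 → loss €99.
Total loss = €98 + €23 + €96 + €11 + €69 + €99 = €396.
In a second-price auction your bid sets only whether you win, not what you pay, so bidding your true value is weakly dominant.

€396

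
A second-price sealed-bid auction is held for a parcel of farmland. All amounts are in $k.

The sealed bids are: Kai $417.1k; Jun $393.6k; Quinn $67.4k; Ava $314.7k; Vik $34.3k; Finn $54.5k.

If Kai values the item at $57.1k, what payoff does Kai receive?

−$336.5k

Highest bid: Kai at $417.1k, so Kai wins.
Second-highest bid: Jun at $393.6k — that is the price the winner pays.
Kai's payoff = value − price = $57.1k − $393.6k = −$336.5k.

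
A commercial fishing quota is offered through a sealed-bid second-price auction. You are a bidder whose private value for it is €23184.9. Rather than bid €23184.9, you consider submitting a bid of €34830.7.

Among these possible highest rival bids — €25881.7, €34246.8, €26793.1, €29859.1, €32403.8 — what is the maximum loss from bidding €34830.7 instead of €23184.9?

€11061.9

€25881.7: truthful gives €0, deviation gives −€2696.8 → loss €2696.8.
€34246.8: truthful gives €0, deviation gives −€11061.9 → loss €11061.9.
€26793.1: truthful gives €0, deviation gives −€3608.2 → loss €3608.2.
€29859.1: truthful gives €0, deviation gives −€6674.2 → loss €6674.2.
€32403.8: truthful gives €0, deviation gives −€9218.9 → loss €9218.9.
Maximum loss: €11061.9.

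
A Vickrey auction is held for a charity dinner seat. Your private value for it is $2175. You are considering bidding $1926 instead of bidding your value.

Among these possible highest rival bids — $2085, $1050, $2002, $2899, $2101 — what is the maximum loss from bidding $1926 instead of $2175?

$173

$2085: truthful gives $90, deviation gives $0 → loss $90.
$1050: same outcome either way → loss $0.
$2002: truthful gives $173, deviation gives $0 → loss $173.
$2899: same outcome either way → loss $0.
$2101: truthful gives $74, deviation gives $0 → loss $74.
Maximum loss: $173.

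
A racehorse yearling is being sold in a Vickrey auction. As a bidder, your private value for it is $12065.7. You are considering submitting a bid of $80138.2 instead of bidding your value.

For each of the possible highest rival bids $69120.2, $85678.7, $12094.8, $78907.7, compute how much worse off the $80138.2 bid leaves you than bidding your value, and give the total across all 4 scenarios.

$123925.6

The deviation costs you only when the competing bid falls strictly between $12065.7 and $80138.2; elsewhere both bids give the same outcome.
$69120.2: truthful payoff $0, deviation payoff −$57054.5 → loss $57054.5.
$85678.7: outcomes coincide → loss $0.
$12094.8: truthful payoff $0, deviation payoff −$29.1 → loss $29.1.
$78907.7: truthful payoff $0, deviation payoff −$66842 → loss $66842.
Total loss = $57054.5 + $29.1 + $66842 = $123925.6.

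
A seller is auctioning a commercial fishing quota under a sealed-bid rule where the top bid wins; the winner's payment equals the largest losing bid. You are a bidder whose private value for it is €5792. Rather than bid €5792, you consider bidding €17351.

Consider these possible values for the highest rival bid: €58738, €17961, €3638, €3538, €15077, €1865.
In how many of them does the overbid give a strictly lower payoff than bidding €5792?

The deviation hurts exactly when the highest competing bid lies strictly between €5792 and €17351 — overbidding then wins at a price above your value.
€58738: above both → same outcome either way.
€17961: above both → same outcome either way.
€3638: below both → same outcome either way.
€3538: below both → same outcome either way.
€15077: inside the interval → strictly worse (loss €9285).
€1865: below both → same outcome either way.
Count: 1.

1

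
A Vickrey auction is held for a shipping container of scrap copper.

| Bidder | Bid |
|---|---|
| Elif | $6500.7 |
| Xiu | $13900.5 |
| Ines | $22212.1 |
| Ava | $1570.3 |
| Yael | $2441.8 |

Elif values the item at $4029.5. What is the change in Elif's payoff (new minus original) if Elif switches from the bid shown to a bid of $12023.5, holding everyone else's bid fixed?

$0

The highest bid among the other bidders is $22212.1; Elif's bid doesn't change that.
Original bid $6500.7: Elif is not highest (top rival bid is $22212.1); payoff $0.
Alternative bid $12023.5: Elif is not highest (top rival bid is $22212.1); payoff $0.
Change in payoff = $0 − ($0) = $0.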